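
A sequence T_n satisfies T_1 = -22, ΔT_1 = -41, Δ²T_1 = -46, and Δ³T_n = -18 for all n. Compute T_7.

Build the table forward from the leading diagonal:
Δ³: -18, -18, -18, -18, -18, -18, -18
Δ²: -46, -64, -82, -100, -118, -136, -154
Δ: -41, -87, -151, -233, -333, -451, -587
T: -22, -63, -150, -301, -534, -867, -1318

-1318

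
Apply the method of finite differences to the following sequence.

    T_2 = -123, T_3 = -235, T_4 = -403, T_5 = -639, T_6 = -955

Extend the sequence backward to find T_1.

-55

First differences: -112, -168, -236, -316
Second differences: -56, -68, -80
Third differences: -12, -12
The third differences are constant at -12.
Work back: -56 + 12 = -44;  -112 + 44 = -68;  -123 + 68 = -55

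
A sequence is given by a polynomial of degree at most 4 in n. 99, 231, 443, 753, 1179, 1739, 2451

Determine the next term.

3333

Δ: 132, 212, 310, 426, 560, 712
Δ²: 80, 98, 116, 134, 152
Δ³: 18, 18, 18, 18
Constant third difference = 18, so extend:
152 + 18 = 170;  712 + 170 = 882;  2451 + 882 = 3333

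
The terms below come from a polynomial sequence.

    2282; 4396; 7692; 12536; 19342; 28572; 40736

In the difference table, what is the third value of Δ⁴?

Δ: 2114, 3296, 4844, 6806, 9230, 12164
Δ²: 1182, 1548, 1962, 2424, 2934
Δ³: 366, 414, 462, 510
Δ⁴: 48, 48, 48

48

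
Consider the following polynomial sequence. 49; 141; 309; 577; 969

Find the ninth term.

4257

D1: 92 , 168 , 268 , 392
D2: 76 , 100 , 124
D3: 24 , 24
The third differences are constant (24).
124 + 24 = 148;  392 + 148 = 540;  969 + 540 = 1509
148 + 24 = 172;  540 + 172 = 712;  1509 + 712 = 2221
172 + 24 = 196;  712 + 196 = 908;  2221 + 908 = 3129
196 + 24 = 220;  908 + 220 = 1128;  3129 + 1128 = 4257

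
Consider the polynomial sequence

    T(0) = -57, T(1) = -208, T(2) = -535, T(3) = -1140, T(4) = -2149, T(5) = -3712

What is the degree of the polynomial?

4

Δ: -151, -327, -605, -1009, -1563
Δ²: -176, -278, -404, -554
Δ³: -102, -126, -150
Δ⁴: -24, -24
The fourth differences are constant, so the polynomial has degree 4.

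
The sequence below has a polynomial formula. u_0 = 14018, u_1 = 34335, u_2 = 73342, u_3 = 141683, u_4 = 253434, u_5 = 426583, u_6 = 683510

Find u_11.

First differences: 20317, 39007, 68341, 111751, 173149, 256927
Second differences: 18690, 29334, 43410, 61398, 83778
Third differences: 10644, 14076, 17988, 22380
Fourth differences: 3432, 3912, 4392
Fifth differences: 480, 480
Fifth differences constant at 480.
4392 + 480 = 4872;  22380 + 4872 = 27252;  83778 + 27252 = 111030;  256927 + 111030 = 367957;  683510 + 367957 = 1051467
4872 + 480 = 5352;  27252 + 5352 = 32604;  111030 + 32604 = 143634;  367957 + 143634 = 511591;  1051467 + 511591 = 1563058
5352 + 480 = 5832;  32604 + 5832 = 38436;  143634 + 38436 = 182070;  511591 + 182070 = 693661;  1563058 + 693661 = 2256719
5832 + 480 = 6312;  38436 + 6312 = 44748;  182070 + 44748 = 226818;  693661 + 226818 = 920479;  2256719 + 920479 = 3177198
6312 + 480 = 6792;  44748 + 6792 = 51540;  226818 + 51540 = 278358;  920479 + 278358 = 1198837;  3177198 + 1198837 = 4376035

4376035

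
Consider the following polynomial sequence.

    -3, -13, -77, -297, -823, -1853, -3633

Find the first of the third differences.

-102

D1: -10, -64, -220, -526, -1030, -1780
D2: -54, -156, -306, -504, -750
D3: -102, -150, -198, -246
D4: -48, -48, -48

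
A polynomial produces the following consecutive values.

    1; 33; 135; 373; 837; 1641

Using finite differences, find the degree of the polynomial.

First differences: 32, 102, 238, 464, 804
Second differences: 70, 136, 226, 340
Third differences: 66, 90, 114
Fourth differences: 24, 24
The fourth differences are constant, so the polynomial has degree 4.

4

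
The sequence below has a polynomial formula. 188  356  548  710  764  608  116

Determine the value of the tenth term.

-4996

D1: 168  192  162  54  -156  -492
D2: 24  -30  -108  -210  -336
D3: -54  -78  -102  -126
D4: -24  -24  -24
Constant fourth difference = -24, so extend:
-126 − 24 = -150;  -336 − 150 = -486;  -492 − 486 = -978;  116 − 978 = -862
-150 − 24 = -174;  -486 − 174 = -660;  -978 − 660 = -1638;  -862 − 1638 = -2500
-174 − 24 = -198;  -660 − 198 = -858;  -1638 − 858 = -2496;  -2500 − 2496 = -4996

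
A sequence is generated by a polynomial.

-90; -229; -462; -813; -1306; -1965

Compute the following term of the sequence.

-139, -233, -351, -493, -659
-94, -118, -142, -166
-24, -24, -24
Constant third difference = -24, so extend:
-166 − 24 = -190;  -659 − 190 = -849;  -1965 − 849 = -2814

-2814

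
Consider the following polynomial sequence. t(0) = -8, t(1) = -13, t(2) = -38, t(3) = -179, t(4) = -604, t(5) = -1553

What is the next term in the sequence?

-3338

D1: -5  -25  -141  -425  -949
D2: -20  -116  -284  -524
D3: -96  -168  -240
D4: -72  -72
Fourth differences constant at -72.
-240 − 72 = -312;  -524 − 312 = -836;  -949 − 836 = -1785;  -1553 − 1785 = -3338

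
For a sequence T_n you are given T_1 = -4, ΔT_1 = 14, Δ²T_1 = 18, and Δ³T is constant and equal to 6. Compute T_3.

Build the table forward from the leading diagonal:
D3: 6  6  6
D2: 18  24  30
D1: 14  32  56
T: -4  10  42

42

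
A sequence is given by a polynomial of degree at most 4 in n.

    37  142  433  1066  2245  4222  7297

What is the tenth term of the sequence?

26830

First differences: 105  291  633  1179  1977  3075
Second differences: 186  342  546  798  1098
Third differences: 156  204  252  300
Fourth differences: 48  48  48
Fourth differences constant at 48.
300 + 48 = 348;  1098 + 348 = 1446;  3075 + 1446 = 4521;  7297 + 4521 = 11818
348 + 48 = 396;  1446 + 396 = 1842;  4521 + 1842 = 6363;  11818 + 6363 = 18181
396 + 48 = 444;  1842 + 444 = 2286;  6363 + 2286 = 8649;  18181 + 8649 = 26830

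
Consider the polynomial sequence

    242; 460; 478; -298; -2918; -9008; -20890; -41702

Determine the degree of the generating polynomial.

5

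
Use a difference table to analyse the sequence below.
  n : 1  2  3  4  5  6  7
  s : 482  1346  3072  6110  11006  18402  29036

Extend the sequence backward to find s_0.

126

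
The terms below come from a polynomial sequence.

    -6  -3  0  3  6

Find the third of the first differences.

3

First differences: 3, 3, 3, 3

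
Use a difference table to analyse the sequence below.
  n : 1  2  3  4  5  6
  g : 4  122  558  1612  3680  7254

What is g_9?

Δ: 118, 436, 1054, 2068, 3574
Δ²: 318, 618, 1014, 1506
Δ³: 300, 396, 492
Δ⁴: 96, 96
Fourth differences constant at 96.
492 + 96 = 588;  1506 + 588 = 2094;  3574 + 2094 = 5668;  7254 + 5668 = 12922
588 + 96 = 684;  2094 + 684 = 2778;  5668 + 2778 = 8446;  12922 + 8446 = 21368
684 + 96 = 780;  2778 + 780 = 3558;  8446 + 3558 = 12004;  21368 + 12004 = 33372

33372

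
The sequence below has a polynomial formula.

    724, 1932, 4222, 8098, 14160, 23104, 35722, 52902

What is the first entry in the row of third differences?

504

First differences: 1208, 2290, 3876, 6062, 8944, 12618, 17180
Second differences: 1082, 1586, 2186, 2882, 3674, 4562
Third differences: 504, 600, 696, 792, 888
Fourth differences: 96, 96, 96, 96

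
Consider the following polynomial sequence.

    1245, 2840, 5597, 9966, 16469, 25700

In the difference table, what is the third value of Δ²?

First differences: 1595, 2757, 4369, 6503, 9231
Second differences: 1162, 1612, 2134, 2728
Third differences: 450, 522, 594
Fourth differences: 72, 72

2134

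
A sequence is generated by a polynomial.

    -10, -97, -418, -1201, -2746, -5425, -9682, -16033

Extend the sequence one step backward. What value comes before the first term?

First differences: -87  -321  -783  -1545  -2679  -4257  -6351
Second differences: -234  -462  -762  -1134  -1578  -2094
Third differences: -228  -300  -372  -444  -516
Fourth differences: -72  -72  -72  -72
The fourth differences are constant at -72.
Work back: -228 + 72 = -156;  -234 + 156 = -78;  -87 + 78 = -9;  -10 + 9 = -1

-1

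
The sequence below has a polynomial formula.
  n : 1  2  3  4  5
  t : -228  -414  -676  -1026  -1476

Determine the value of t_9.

D1: -186  -262  -350  -450
D2: -76  -88  -100
D3: -12  -12
Third differences constant at -12.
-100 − 12 = -112;  -450 − 112 = -562;  -1476 − 562 = -2038
-112 − 12 = -124;  -562 − 124 = -686;  -2038 − 686 = -2724
-124 − 12 = -136;  -686 − 136 = -822;  -2724 − 822 = -3546
-136 − 12 = -148;  -822 − 148 = -970;  -3546 − 970 = -4516

-4516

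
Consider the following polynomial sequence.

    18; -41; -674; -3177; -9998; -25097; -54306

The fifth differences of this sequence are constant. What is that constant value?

-360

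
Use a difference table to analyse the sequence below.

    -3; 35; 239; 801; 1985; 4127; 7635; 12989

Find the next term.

20741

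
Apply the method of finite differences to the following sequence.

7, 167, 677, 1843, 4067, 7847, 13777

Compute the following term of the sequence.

22547

First differences: 160  510  1166  2224  3780  5930
Second differences: 350  656  1058  1556  2150
Third differences: 306  402  498  594
Fourth differences: 96  96  96
Constant fourth difference = 96, so extend:
594 + 96 = 690;  2150 + 690 = 2840;  5930 + 2840 = 8770;  13777 + 8770 = 22547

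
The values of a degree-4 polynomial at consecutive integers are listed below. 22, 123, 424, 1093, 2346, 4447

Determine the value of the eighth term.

D1: 101, 301, 669, 1253, 2101
D2: 200, 368, 584, 848
D3: 168, 216, 264
D4: 48, 48
Constant fourth difference = 48, so extend:
264 + 48 = 312;  848 + 312 = 1160;  2101 + 1160 = 3261;  4447 + 3261 = 7708
312 + 48 = 360;  1160 + 360 = 1520;  3261 + 1520 = 4781;  7708 + 4781 = 12489

12489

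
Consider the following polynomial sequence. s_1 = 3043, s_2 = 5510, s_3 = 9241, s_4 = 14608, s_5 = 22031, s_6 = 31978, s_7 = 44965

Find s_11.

139313

Δ: 2467, 3731, 5367, 7423, 9947, 12987
Δ²: 1264, 1636, 2056, 2524, 3040
Δ³: 372, 420, 468, 516
Δ⁴: 48, 48, 48
The fourth differences are constant (48).
516 + 48 = 564;  3040 + 564 = 3604;  12987 + 3604 = 16591;  44965 + 16591 = 61556
564 + 48 = 612;  3604 + 612 = 4216;  16591 + 4216 = 20807;  61556 + 20807 = 82363
612 + 48 = 660;  4216 + 660 = 4876;  20807 + 4876 = 25683;  82363 + 25683 = 108046
660 + 48 = 708;  4876 + 708 = 5584;  25683 + 5584 = 31267;  108046 + 31267 = 139313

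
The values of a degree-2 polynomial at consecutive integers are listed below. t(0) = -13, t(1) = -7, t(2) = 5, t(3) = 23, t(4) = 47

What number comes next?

77

D1: 6, 12, 18, 24
D2: 6, 6, 6
Second differences constant at 6.
24 + 6 = 30;  47 + 30 = 77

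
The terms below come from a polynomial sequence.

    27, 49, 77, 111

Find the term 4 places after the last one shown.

307

Δ: 22  28  34
Δ²: 6  6
Constant second difference = 6, so extend:
34 + 6 = 40;  111 + 40 = 151
40 + 6 = 46;  151 + 46 = 197
46 + 6 = 52;  197 + 52 = 249
52 + 6 = 58;  249 + 58 = 307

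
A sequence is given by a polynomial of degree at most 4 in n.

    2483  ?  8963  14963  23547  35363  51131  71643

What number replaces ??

Using the last 6 terms:
Δ: 6000, 8584, 11816, 15768, 20512
Δ²: 2584, 3232, 3952, 4744
Δ³: 648, 720, 792
Δ⁴: 72, 72
Constant fourth difference = 72.
Extend backward: 648 − 72 = 576;  2584 − 576 = 2008;  6000 − 2008 = 3992;  8963 − 3992 = 4971

4971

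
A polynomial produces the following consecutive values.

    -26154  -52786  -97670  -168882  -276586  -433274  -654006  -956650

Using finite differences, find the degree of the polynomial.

First differences: -26632, -44884, -71212, -107704, -156688, -220732, -302644
Second differences: -18252, -26328, -36492, -48984, -64044, -81912
Third differences: -8076, -10164, -12492, -15060, -17868
Fourth differences: -2088, -2328, -2568, -2808
Fifth differences: -240, -240, -240
The fifth differences are constant, so the polynomial has degree 5.

5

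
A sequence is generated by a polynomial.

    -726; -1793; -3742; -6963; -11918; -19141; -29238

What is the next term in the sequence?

-42887

D1: -1067  -1949  -3221  -4955  -7223  -10097
D2: -882  -1272  -1734  -2268  -2874
D3: -390  -462  -534  -606
D4: -72  -72  -72
The fourth differences are constant (-72).
-606 − 72 = -678;  -2874 − 678 = -3552;  -10097 − 3552 = -13649;  -29238 − 13649 = -42887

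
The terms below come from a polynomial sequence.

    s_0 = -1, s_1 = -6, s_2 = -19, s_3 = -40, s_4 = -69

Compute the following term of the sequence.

-5, -13, -21, -29
-8, -8, -8
The second differences are constant (-8).
-29 − 8 = -37;  -69 − 37 = -106

-106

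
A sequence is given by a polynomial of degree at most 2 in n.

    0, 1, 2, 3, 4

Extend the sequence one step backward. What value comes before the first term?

-1

D1: 1  1  1  1
The first differences are constant at 1.
Work back: 0 − 1 = -1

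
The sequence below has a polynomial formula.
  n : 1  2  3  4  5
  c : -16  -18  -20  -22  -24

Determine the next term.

-2 , -2 , -2 , -2
The first differences are constant (-2).
-24 − 2 = -26

-26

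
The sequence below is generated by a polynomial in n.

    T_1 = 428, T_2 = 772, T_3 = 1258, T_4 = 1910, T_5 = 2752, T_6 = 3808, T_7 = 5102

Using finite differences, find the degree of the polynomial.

3

Δ: 344, 486, 652, 842, 1056, 1294
Δ²: 142, 166, 190, 214, 238
Δ³: 24, 24, 24, 24
The third differences are constant, so the polynomial has degree 3.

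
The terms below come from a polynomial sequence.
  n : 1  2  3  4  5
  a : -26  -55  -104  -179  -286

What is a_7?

First differences: -29, -49, -75, -107
Second differences: -20, -26, -32
Third differences: -6, -6
Constant third difference = -6, so extend:
-32 − 6 = -38;  -107 − 38 = -145;  -286 − 145 = -431
-38 − 6 = -44;  -145 − 44 = -189;  -431 − 189 = -620

-620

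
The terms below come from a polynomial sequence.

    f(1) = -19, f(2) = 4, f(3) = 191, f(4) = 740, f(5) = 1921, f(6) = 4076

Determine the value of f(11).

Δ: 23  187  549  1181  2155
Δ²: 164  362  632  974
Δ³: 198  270  342
Δ⁴: 72  72
Constant fourth difference = 72, so extend:
342 + 72 = 414;  974 + 414 = 1388;  2155 + 1388 = 3543;  4076 + 3543 = 7619
414 + 72 = 486;  1388 + 486 = 1874;  3543 + 1874 = 5417;  7619 + 5417 = 13036
486 + 72 = 558;  1874 + 558 = 2432;  5417 + 2432 = 7849;  13036 + 7849 = 20885
558 + 72 = 630;  2432 + 630 = 3062;  7849 + 3062 = 10911;  20885 + 10911 = 31796
630 + 72 = 702;  3062 + 702 = 3764;  10911 + 3764 = 14675;  31796 + 14675 = 46471

46471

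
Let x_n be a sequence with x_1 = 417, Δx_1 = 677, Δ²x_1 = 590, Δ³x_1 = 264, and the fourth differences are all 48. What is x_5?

7769

Build the table forward from the leading diagonal:
Fourth differences: 48, 48, 48, 48, 48
Third differences: 264, 312, 360, 408, 456
Second differences: 590, 854, 1166, 1526, 1934
First differences: 677, 1267, 2121, 3287, 4813
x: 417, 1094, 2361, 4482, 7769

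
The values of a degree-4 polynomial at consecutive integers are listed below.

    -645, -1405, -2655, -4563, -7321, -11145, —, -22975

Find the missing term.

-16275

Using the first 6 terms:
D1: -760, -1250, -1908, -2758, -3824
D2: -490, -658, -850, -1066
D3: -168, -192, -216
D4: -24, -24
Constant fourth difference = -24.
Extend forward: -216 − 24 = -240;  -1066 − 240 = -1306;  -3824 − 1306 = -5130;  -11145 − 5130 = -16275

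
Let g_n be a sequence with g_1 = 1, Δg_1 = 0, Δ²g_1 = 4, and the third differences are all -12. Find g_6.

-79

Build the table forward from the leading diagonal:
Third differences: -12  -12  -12  -12  -12  -12
Second differences: 4  -8  -20  -32  -44  -56
First differences: 0  4  -4  -24  -56  -100
g: 1  1  5  1  -23  -79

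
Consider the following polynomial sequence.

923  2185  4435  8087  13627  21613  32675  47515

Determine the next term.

1262, 2250, 3652, 5540, 7986, 11062, 14840
988, 1402, 1888, 2446, 3076, 3778
414, 486, 558, 630, 702
72, 72, 72, 72
Constant fourth difference = 72, so extend:
702 + 72 = 774;  3778 + 774 = 4552;  14840 + 4552 = 19392;  47515 + 19392 = 66907

66907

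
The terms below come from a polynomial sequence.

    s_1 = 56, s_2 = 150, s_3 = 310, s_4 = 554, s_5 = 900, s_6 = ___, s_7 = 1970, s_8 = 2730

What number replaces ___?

1366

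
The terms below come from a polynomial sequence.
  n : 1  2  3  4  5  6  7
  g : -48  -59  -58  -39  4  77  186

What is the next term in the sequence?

-11 , 1 , 19 , 43 , 73 , 109
12 , 18 , 24 , 30 , 36
6 , 6 , 6 , 6
Third differences constant at 6.
36 + 6 = 42;  109 + 42 = 151;  186 + 151 = 337

337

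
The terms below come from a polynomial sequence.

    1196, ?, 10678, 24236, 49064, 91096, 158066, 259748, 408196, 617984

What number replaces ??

Using the last 8 terms:
First differences: 13558, 24828, 42032, 66970, 101682, 148448, 209788
Second differences: 11270, 17204, 24938, 34712, 46766, 61340
Third differences: 5934, 7734, 9774, 12054, 14574
Fourth differences: 1800, 2040, 2280, 2520
Fifth differences: 240, 240, 240
Constant fifth difference = 240.
Extend backward: 1800 − 240 = 1560;  5934 − 1560 = 4374;  11270 − 4374 = 6896;  13558 − 6896 = 6662;  10678 − 6662 = 4016

4016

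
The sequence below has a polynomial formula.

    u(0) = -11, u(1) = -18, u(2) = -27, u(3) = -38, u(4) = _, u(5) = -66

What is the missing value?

Using the first 4 terms:
-7  -9  -11
-2  -2
Constant second difference = -2.
Extend forward: -11 − 2 = -13;  -38 − 13 = -51

-51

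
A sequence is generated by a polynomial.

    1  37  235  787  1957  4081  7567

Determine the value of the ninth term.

20617

Δ: 36 , 198 , 552 , 1170 , 2124 , 3486
Δ²: 162 , 354 , 618 , 954 , 1362
Δ³: 192 , 264 , 336 , 408
Δ⁴: 72 , 72 , 72
Constant fourth difference = 72, so extend:
408 + 72 = 480;  1362 + 480 = 1842;  3486 + 1842 = 5328;  7567 + 5328 = 12895
480 + 72 = 552;  1842 + 552 = 2394;  5328 + 2394 = 7722;  12895 + 7722 = 20617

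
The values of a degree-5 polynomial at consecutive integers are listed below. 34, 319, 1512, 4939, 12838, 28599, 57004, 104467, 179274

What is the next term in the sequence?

291823

Δ: 285, 1193, 3427, 7899, 15761, 28405, 47463, 74807
Δ²: 908, 2234, 4472, 7862, 12644, 19058, 27344
Δ³: 1326, 2238, 3390, 4782, 6414, 8286
Δ⁴: 912, 1152, 1392, 1632, 1872
Δ⁵: 240, 240, 240, 240
The fifth differences are constant (240).
1872 + 240 = 2112;  8286 + 2112 = 10398;  27344 + 10398 = 37742;  74807 + 37742 = 112549;  179274 + 112549 = 291823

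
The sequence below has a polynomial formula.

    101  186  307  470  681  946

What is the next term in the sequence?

D1: 85, 121, 163, 211, 265
D2: 36, 42, 48, 54
D3: 6, 6, 6
Third differences constant at 6.
54 + 6 = 60;  265 + 60 = 325;  946 + 325 = 1271

1271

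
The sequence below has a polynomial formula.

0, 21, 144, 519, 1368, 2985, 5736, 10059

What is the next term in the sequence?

Δ: 21, 123, 375, 849, 1617, 2751, 4323
Δ²: 102, 252, 474, 768, 1134, 1572
Δ³: 150, 222, 294, 366, 438
Δ⁴: 72, 72, 72, 72
Fourth differences constant at 72.
438 + 72 = 510;  1572 + 510 = 2082;  4323 + 2082 = 6405;  10059 + 6405 = 16464

16464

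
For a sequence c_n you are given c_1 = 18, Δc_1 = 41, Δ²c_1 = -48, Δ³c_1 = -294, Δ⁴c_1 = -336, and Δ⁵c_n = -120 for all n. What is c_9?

Build the table forward from the leading diagonal:
Fifth differences: -120  -120  -120  -120  -120  -120  -120  -120  -120
Fourth differences: -336  -456  -576  -696  -816  -936  -1056  -1176  -1296
Third differences: -294  -630  -1086  -1662  -2358  -3174  -4110  -5166  -6342
Second differences: -48  -342  -972  -2058  -3720  -6078  -9252  -13362  -18528
First differences: 41  -7  -349  -1321  -3379  -7099  -13177  -22429  -35791
c: 18  59  52  -297  -1618  -4997  -12096  -25273  -47702

-47702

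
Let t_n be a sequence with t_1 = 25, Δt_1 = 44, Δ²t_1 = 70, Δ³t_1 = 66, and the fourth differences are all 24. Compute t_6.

Build the table forward from the leading diagonal:
Fourth differences: 24, 24, 24, 24, 24, 24
Third differences: 66, 90, 114, 138, 162, 186
Second differences: 70, 136, 226, 340, 478, 640
First differences: 44, 114, 250, 476, 816, 1294
t: 25, 69, 183, 433, 909, 1725

1725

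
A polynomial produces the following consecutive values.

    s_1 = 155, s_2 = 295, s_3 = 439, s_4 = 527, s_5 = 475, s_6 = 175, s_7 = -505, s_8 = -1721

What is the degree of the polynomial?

4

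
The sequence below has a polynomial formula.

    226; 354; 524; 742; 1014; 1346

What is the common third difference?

6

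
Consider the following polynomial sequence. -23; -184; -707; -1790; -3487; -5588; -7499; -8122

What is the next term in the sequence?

-161, -523, -1083, -1697, -2101, -1911, -623
-362, -560, -614, -404, 190, 1288
-198, -54, 210, 594, 1098
144, 264, 384, 504
120, 120, 120
Fifth differences constant at 120.
504 + 120 = 624;  1098 + 624 = 1722;  1288 + 1722 = 3010;  -623 + 3010 = 2387;  -8122 + 2387 = -5735

-5735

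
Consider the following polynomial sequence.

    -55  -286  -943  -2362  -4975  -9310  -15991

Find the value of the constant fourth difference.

Δ: -231, -657, -1419, -2613, -4335, -6681
Δ²: -426, -762, -1194, -1722, -2346
Δ³: -336, -432, -528, -624
Δ⁴: -96, -96, -96

-96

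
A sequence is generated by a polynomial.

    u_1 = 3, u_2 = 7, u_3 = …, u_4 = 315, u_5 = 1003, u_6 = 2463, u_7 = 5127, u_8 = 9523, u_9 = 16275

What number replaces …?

Using the last 6 terms:
Δ: 688, 1460, 2664, 4396, 6752
Δ²: 772, 1204, 1732, 2356
Δ³: 432, 528, 624
Δ⁴: 96, 96
Constant fourth difference = 96.
Extend backward: 432 − 96 = 336;  772 − 336 = 436;  688 − 436 = 252;  315 − 252 = 63

63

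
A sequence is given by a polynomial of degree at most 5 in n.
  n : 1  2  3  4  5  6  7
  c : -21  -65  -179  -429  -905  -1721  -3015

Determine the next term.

Δ: -44, -114, -250, -476, -816, -1294
Δ²: -70, -136, -226, -340, -478
Δ³: -66, -90, -114, -138
Δ⁴: -24, -24, -24
Fourth differences constant at -24.
-138 − 24 = -162;  -478 − 162 = -640;  -1294 − 640 = -1934;  -3015 − 1934 = -4949

-4949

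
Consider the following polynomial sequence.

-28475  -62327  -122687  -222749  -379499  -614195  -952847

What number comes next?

-33852  -60360  -100062  -156750  -234696  -338652
-26508  -39702  -56688  -77946  -103956
-13194  -16986  -21258  -26010
-3792  -4272  -4752
-480  -480
The fifth differences are constant (-480).
-4752 − 480 = -5232;  -26010 − 5232 = -31242;  -103956 − 31242 = -135198;  -338652 − 135198 = -473850;  -952847 − 473850 = -1426697

-1426697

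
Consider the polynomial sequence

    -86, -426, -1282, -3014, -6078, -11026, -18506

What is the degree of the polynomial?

4

First differences: -340, -856, -1732, -3064, -4948, -7480
Second differences: -516, -876, -1332, -1884, -2532
Third differences: -360, -456, -552, -648
Fourth differences: -96, -96, -96
The fourth differences are constant, so the polynomial has degree 4.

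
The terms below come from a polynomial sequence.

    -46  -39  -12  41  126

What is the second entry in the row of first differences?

27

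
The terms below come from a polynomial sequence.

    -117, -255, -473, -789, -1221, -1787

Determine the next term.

-138, -218, -316, -432, -566
-80, -98, -116, -134
-18, -18, -18
Constant third difference = -18, so extend:
-134 − 18 = -152;  -566 − 152 = -718;  -1787 − 718 = -2505

-2505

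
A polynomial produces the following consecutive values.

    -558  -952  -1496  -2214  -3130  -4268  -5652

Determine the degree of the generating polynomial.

3

Δ: -394, -544, -718, -916, -1138, -1384
Δ²: -150, -174, -198, -222, -246
Δ³: -24, -24, -24, -24
The third differences are constant, so the polynomial has degree 3.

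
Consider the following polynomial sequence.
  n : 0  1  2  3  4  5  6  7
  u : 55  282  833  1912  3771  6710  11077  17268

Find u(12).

92803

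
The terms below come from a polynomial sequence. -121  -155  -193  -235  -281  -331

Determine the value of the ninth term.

-505

First differences: -34, -38, -42, -46, -50
Second differences: -4, -4, -4, -4
The second differences are constant (-4).
-50 − 4 = -54;  -331 − 54 = -385
-54 − 4 = -58;  -385 − 58 = -443
-58 − 4 = -62;  -443 − 62 = -505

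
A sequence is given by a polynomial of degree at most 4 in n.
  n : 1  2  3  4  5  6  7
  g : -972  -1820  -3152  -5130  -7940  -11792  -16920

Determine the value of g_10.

-42660

D1: -848 , -1332 , -1978 , -2810 , -3852 , -5128
D2: -484 , -646 , -832 , -1042 , -1276
D3: -162 , -186 , -210 , -234
D4: -24 , -24 , -24
Constant fourth difference = -24, so extend:
-234 − 24 = -258;  -1276 − 258 = -1534;  -5128 − 1534 = -6662;  -16920 − 6662 = -23582
-258 − 24 = -282;  -1534 − 282 = -1816;  -6662 − 1816 = -8478;  -23582 − 8478 = -32060
-282 − 24 = -306;  -1816 − 306 = -2122;  -8478 − 2122 = -10600;  -32060 − 10600 = -42660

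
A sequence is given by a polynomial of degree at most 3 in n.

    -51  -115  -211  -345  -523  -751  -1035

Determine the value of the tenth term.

D1: -64, -96, -134, -178, -228, -284
D2: -32, -38, -44, -50, -56
D3: -6, -6, -6, -6
The third differences are constant (-6).
-56 − 6 = -62;  -284 − 62 = -346;  -1035 − 346 = -1381
-62 − 6 = -68;  -346 − 68 = -414;  -1381 − 414 = -1795
-68 − 6 = -74;  -414 − 74 = -488;  -1795 − 488 = -2283

-2283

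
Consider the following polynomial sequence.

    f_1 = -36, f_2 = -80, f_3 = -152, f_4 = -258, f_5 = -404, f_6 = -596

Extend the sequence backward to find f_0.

-14

First differences: -44  -72  -106  -146  -192
Second differences: -28  -34  -40  -46
Third differences: -6  -6  -6
The third differences are constant at -6.
Work back: -28 + 6 = -22;  -44 + 22 = -22;  -36 + 22 = -14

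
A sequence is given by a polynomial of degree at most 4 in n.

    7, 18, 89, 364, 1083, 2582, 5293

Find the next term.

D1: 11, 71, 275, 719, 1499, 2711
D2: 60, 204, 444, 780, 1212
D3: 144, 240, 336, 432
D4: 96, 96, 96
The fourth differences are constant (96).
432 + 96 = 528;  1212 + 528 = 1740;  2711 + 1740 = 4451;  5293 + 4451 = 9744

9744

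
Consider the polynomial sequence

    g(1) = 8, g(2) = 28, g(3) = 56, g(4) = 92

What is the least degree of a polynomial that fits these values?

2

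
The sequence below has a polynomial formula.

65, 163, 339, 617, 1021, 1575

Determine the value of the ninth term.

4377

D1: 98, 176, 278, 404, 554
D2: 78, 102, 126, 150
D3: 24, 24, 24
The third differences are constant (24).
150 + 24 = 174;  554 + 174 = 728;  1575 + 728 = 2303
174 + 24 = 198;  728 + 198 = 926;  2303 + 926 = 3229
198 + 24 = 222;  926 + 222 = 1148;  3229 + 1148 = 4377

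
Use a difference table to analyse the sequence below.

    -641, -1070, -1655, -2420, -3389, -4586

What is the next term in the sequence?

-6035

-429, -585, -765, -969, -1197
-156, -180, -204, -228
-24, -24, -24
Third differences constant at -24.
-228 − 24 = -252;  -1197 − 252 = -1449;  -4586 − 1449 = -6035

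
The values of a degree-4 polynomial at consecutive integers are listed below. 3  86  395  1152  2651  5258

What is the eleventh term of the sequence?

52763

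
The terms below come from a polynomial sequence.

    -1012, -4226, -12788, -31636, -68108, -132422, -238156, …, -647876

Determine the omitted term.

Using the first 7 terms:
Δ: -3214, -8562, -18848, -36472, -64314, -105734
Δ²: -5348, -10286, -17624, -27842, -41420
Δ³: -4938, -7338, -10218, -13578
Δ⁴: -2400, -2880, -3360
Δ⁵: -480, -480
Constant fifth difference = -480.
Extend forward: -3360 − 480 = -3840;  -13578 − 3840 = -17418;  -41420 − 17418 = -58838;  -105734 − 58838 = -164572;  -238156 − 164572 = -402728

-402728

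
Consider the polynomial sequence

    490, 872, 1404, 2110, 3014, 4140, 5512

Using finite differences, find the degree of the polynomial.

First differences: 382, 532, 706, 904, 1126, 1372
Second differences: 150, 174, 198, 222, 246
Third differences: 24, 24, 24, 24
The third differences are constant, so the polynomial has degree 3.

3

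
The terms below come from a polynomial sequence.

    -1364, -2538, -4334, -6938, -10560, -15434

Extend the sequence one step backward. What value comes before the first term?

-650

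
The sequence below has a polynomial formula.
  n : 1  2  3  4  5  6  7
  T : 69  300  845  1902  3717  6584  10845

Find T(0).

2

Δ: 231, 545, 1057, 1815, 2867, 4261
Δ²: 314, 512, 758, 1052, 1394
Δ³: 198, 246, 294, 342
Δ⁴: 48, 48, 48
The fourth differences are constant at 48.
Work back: 198 − 48 = 150;  314 − 150 = 164;  231 − 164 = 67;  69 − 67 = 2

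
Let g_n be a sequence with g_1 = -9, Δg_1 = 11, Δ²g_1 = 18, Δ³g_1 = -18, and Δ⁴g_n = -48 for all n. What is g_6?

-194

Build the table forward from the leading diagonal:
Fourth differences: -48  -48  -48  -48  -48  -48
Third differences: -18  -66  -114  -162  -210  -258
Second differences: 18  0  -66  -180  -342  -552
First differences: 11  29  29  -37  -217  -559
g: -9  2  31  60  23  -194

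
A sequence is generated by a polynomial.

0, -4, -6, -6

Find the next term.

D1: -4 , -2 , 0
D2: 2 , 2
Second differences constant at 2.
0 + 2 = 2;  -6 + 2 = -4

-4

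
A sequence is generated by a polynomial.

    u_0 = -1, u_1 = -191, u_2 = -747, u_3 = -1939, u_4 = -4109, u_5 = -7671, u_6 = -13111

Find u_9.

-46639

First differences: -190 , -556 , -1192 , -2170 , -3562 , -5440
Second differences: -366 , -636 , -978 , -1392 , -1878
Third differences: -270 , -342 , -414 , -486
Fourth differences: -72 , -72 , -72
Constant fourth difference = -72, so extend:
-486 − 72 = -558;  -1878 − 558 = -2436;  -5440 − 2436 = -7876;  -13111 − 7876 = -20987
-558 − 72 = -630;  -2436 − 630 = -3066;  -7876 − 3066 = -10942;  -20987 − 10942 = -31929
-630 − 72 = -702;  -3066 − 702 = -3768;  -10942 − 3768 = -14710;  -31929 − 14710 = -46639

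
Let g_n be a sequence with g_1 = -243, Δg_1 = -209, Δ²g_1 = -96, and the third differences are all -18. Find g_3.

Build the table forward from the leading diagonal:
D3: -18  -18  -18
D2: -96  -114  -132
D1: -209  -305  -419
g: -243  -452  -757

-757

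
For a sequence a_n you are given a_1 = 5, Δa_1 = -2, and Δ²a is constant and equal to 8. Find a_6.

75

Build the table forward from the leading diagonal:
Δ²: 8, 8, 8, 8, 8, 8
Δ: -2, 6, 14, 22, 30, 38
a: 5, 3, 9, 23, 45, 75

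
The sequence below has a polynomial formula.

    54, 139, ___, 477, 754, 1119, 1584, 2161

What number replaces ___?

Using the last 5 terms:
Δ: 277, 365, 465, 577
Δ²: 88, 100, 112
Δ³: 12, 12
Constant third difference = 12.
Extend backward: 88 − 12 = 76;  277 − 76 = 201;  477 − 201 = 276

276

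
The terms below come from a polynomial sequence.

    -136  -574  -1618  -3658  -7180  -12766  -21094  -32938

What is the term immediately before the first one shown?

Δ: -438, -1044, -2040, -3522, -5586, -8328, -11844
Δ²: -606, -996, -1482, -2064, -2742, -3516
Δ³: -390, -486, -582, -678, -774
Δ⁴: -96, -96, -96, -96
The fourth differences are constant at -96.
Work back: -390 + 96 = -294;  -606 + 294 = -312;  -438 + 312 = -126;  -136 + 126 = -10

-10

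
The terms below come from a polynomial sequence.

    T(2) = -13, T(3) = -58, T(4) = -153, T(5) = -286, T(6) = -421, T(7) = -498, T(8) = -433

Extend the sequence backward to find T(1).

-6

D1: -45, -95, -133, -135, -77, 65
D2: -50, -38, -2, 58, 142
D3: 12, 36, 60, 84
D4: 24, 24, 24
The fourth differences are constant at 24.
Work back: 12 − 24 = -12;  -50 + 12 = -38;  -45 + 38 = -7;  -13 + 7 = -6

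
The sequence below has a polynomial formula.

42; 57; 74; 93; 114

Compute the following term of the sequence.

137

First differences: 15 , 17 , 19 , 21
Second differences: 2 , 2 , 2
Second differences constant at 2.
21 + 2 = 23;  114 + 23 = 137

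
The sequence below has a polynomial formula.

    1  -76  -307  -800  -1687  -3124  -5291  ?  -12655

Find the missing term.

-8392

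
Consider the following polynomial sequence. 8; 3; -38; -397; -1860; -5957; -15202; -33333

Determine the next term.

Δ: -5  -41  -359  -1463  -4097  -9245  -18131
Δ²: -36  -318  -1104  -2634  -5148  -8886
Δ³: -282  -786  -1530  -2514  -3738
Δ⁴: -504  -744  -984  -1224
Δ⁵: -240  -240  -240
Constant fifth difference = -240, so extend:
-1224 − 240 = -1464;  -3738 − 1464 = -5202;  -8886 − 5202 = -14088;  -18131 − 14088 = -32219;  -33333 − 32219 = -65552

-65552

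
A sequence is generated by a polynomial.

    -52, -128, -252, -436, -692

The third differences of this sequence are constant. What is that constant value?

Δ: -76, -124, -184, -256
Δ²: -48, -60, -72
Δ³: -12, -12

-12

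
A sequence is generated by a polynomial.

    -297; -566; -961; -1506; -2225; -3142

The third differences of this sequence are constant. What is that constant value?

Δ: -269, -395, -545, -719, -917
Δ²: -126, -150, -174, -198
Δ³: -24, -24, -24

-24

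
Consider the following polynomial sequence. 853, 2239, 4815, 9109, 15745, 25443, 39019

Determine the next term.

57385

Δ: 1386, 2576, 4294, 6636, 9698, 13576
Δ²: 1190, 1718, 2342, 3062, 3878
Δ³: 528, 624, 720, 816
Δ⁴: 96, 96, 96
Constant fourth difference = 96, so extend:
816 + 96 = 912;  3878 + 912 = 4790;  13576 + 4790 = 18366;  39019 + 18366 = 57385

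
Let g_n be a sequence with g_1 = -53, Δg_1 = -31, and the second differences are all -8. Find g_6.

-288

Build the table forward from the leading diagonal:
D2: -8  -8  -8  -8  -8  -8
D1: -31  -39  -47  -55  -63  -71
g: -53  -84  -123  -170  -225  -288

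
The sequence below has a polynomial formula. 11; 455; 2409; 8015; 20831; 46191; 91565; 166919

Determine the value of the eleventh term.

D1: 444 , 1954 , 5606 , 12816 , 25360 , 45374 , 75354
D2: 1510 , 3652 , 7210 , 12544 , 20014 , 29980
D3: 2142 , 3558 , 5334 , 7470 , 9966
D4: 1416 , 1776 , 2136 , 2496
D5: 360 , 360 , 360
Fifth differences constant at 360.
2496 + 360 = 2856;  9966 + 2856 = 12822;  29980 + 12822 = 42802;  75354 + 42802 = 118156;  166919 + 118156 = 285075
2856 + 360 = 3216;  12822 + 3216 = 16038;  42802 + 16038 = 58840;  118156 + 58840 = 176996;  285075 + 176996 = 462071
3216 + 360 = 3576;  16038 + 3576 = 19614;  58840 + 19614 = 78454;  176996 + 78454 = 255450;  462071 + 255450 = 717521

717521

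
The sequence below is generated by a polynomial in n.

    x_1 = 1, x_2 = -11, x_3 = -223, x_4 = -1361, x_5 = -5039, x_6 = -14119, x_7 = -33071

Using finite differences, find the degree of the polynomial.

Δ: -12, -212, -1138, -3678, -9080, -18952
Δ²: -200, -926, -2540, -5402, -9872
Δ³: -726, -1614, -2862, -4470
Δ⁴: -888, -1248, -1608
Δ⁵: -360, -360
The fifth differences are constant, so the polynomial has degree 5.

5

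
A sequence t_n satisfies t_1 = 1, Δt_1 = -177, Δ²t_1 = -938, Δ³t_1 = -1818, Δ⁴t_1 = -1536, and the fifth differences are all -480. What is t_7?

-77411

Build the table forward from the leading diagonal:
Fifth differences: -480  -480  -480  -480  -480  -480  -480
Fourth differences: -1536  -2016  -2496  -2976  -3456  -3936  -4416
Third differences: -1818  -3354  -5370  -7866  -10842  -14298  -18234
Second differences: -938  -2756  -6110  -11480  -19346  -30188  -44486
First differences: -177  -1115  -3871  -9981  -21461  -40807  -70995
t: 1  -176  -1291  -5162  -15143  -36604  -77411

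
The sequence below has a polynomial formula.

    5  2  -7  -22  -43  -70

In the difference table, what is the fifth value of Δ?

-27

Δ: -3, -9, -15, -21, -27
Δ²: -6, -6, -6, -6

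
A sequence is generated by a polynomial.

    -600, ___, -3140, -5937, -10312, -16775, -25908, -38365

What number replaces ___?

-1483

Using the last 6 terms:
Δ: -2797  -4375  -6463  -9133  -12457
Δ²: -1578  -2088  -2670  -3324
Δ³: -510  -582  -654
Δ⁴: -72  -72
Constant fourth difference = -72.
Extend backward: -510 + 72 = -438;  -1578 + 438 = -1140;  -2797 + 1140 = -1657;  -3140 + 1657 = -1483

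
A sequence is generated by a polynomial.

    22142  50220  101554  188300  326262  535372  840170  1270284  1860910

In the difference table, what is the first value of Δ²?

23256

First differences: 28078, 51334, 86746, 137962, 209110, 304798, 430114, 590626
Second differences: 23256, 35412, 51216, 71148, 95688, 125316, 160512
Third differences: 12156, 15804, 19932, 24540, 29628, 35196
Fourth differences: 3648, 4128, 4608, 5088, 5568
Fifth differences: 480, 480, 480, 480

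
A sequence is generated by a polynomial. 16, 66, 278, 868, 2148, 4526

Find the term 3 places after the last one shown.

First differences: 50 , 212 , 590 , 1280 , 2378
Second differences: 162 , 378 , 690 , 1098
Third differences: 216 , 312 , 408
Fourth differences: 96 , 96
Constant fourth difference = 96, so extend:
408 + 96 = 504;  1098 + 504 = 1602;  2378 + 1602 = 3980;  4526 + 3980 = 8506
504 + 96 = 600;  1602 + 600 = 2202;  3980 + 2202 = 6182;  8506 + 6182 = 14688
600 + 96 = 696;  2202 + 696 = 2898;  6182 + 2898 = 9080;  14688 + 9080 = 23768

23768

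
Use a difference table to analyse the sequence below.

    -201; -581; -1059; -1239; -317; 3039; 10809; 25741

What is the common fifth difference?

Δ: -380, -478, -180, 922, 3356, 7770, 14932
Δ²: -98, 298, 1102, 2434, 4414, 7162
Δ³: 396, 804, 1332, 1980, 2748
Δ⁴: 408, 528, 648, 768
Δ⁵: 120, 120, 120

120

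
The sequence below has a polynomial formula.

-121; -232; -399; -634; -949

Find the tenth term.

-4144

D1: -111 , -167 , -235 , -315
D2: -56 , -68 , -80
D3: -12 , -12
The third differences are constant (-12).
-80 − 12 = -92;  -315 − 92 = -407;  -949 − 407 = -1356
-92 − 12 = -104;  -407 − 104 = -511;  -1356 − 511 = -1867
-104 − 12 = -116;  -511 − 116 = -627;  -1867 − 627 = -2494
-116 − 12 = -128;  -627 − 128 = -755;  -2494 − 755 = -3249
-128 − 12 = -140;  -755 − 140 = -895;  -3249 − 895 = -4144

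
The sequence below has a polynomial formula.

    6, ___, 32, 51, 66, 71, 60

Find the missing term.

15

Using the last 5 terms:
19  15  5  -11
-4  -10  -16
-6  -6
Constant third difference = -6.
Extend backward: -4 + 6 = 2;  19 − 2 = 17;  32 − 17 = 15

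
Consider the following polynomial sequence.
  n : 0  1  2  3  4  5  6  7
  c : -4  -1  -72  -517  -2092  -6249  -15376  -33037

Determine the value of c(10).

D1: 3, -71, -445, -1575, -4157, -9127, -17661
D2: -74, -374, -1130, -2582, -4970, -8534
D3: -300, -756, -1452, -2388, -3564
D4: -456, -696, -936, -1176
D5: -240, -240, -240
Constant fifth difference = -240, so extend:
-1176 − 240 = -1416;  -3564 − 1416 = -4980;  -8534 − 4980 = -13514;  -17661 − 13514 = -31175;  -33037 − 31175 = -64212
-1416 − 240 = -1656;  -4980 − 1656 = -6636;  -13514 − 6636 = -20150;  -31175 − 20150 = -51325;  -64212 − 51325 = -115537
-1656 − 240 = -1896;  -6636 − 1896 = -8532;  -20150 − 8532 = -28682;  -51325 − 28682 = -80007;  -115537 − 80007 = -195544

-195544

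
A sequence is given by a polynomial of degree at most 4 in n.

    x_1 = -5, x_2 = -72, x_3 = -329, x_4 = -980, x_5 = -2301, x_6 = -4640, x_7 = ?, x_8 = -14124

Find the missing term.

-8417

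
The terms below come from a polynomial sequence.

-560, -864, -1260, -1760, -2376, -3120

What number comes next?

Δ: -304, -396, -500, -616, -744
Δ²: -92, -104, -116, -128
Δ³: -12, -12, -12
Third differences constant at -12.
-128 − 12 = -140;  -744 − 140 = -884;  -3120 − 884 = -4004

-4004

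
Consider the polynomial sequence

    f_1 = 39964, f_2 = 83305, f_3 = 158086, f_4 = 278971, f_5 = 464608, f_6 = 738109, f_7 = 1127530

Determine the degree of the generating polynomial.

Δ: 43341, 74781, 120885, 185637, 273501, 389421
Δ²: 31440, 46104, 64752, 87864, 115920
Δ³: 14664, 18648, 23112, 28056
Δ⁴: 3984, 4464, 4944
Δ⁵: 480, 480
The fifth differences are constant, so the polynomial has degree 5.

5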